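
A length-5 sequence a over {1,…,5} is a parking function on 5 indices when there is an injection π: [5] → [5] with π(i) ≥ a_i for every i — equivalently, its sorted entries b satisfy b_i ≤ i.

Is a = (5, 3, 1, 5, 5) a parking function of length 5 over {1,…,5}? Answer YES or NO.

NO

Rearranged: b = (1, 3, 5, 5, 5).
  b_1=1 ≤ 1
  b_2=3 > 2
  fails at i=2 ⇒ NO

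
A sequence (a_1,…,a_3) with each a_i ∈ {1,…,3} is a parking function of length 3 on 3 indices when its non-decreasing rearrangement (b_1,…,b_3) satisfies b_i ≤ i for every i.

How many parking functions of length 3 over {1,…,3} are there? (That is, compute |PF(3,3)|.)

|PF(3,3)| = (3−3+1)·(3+1)^(3−1) = 1 · 16 = 16 (Pollak)
Example (1,2,3) → sorted (1,2,3): b_i ≤ i ∀i, a PF.

16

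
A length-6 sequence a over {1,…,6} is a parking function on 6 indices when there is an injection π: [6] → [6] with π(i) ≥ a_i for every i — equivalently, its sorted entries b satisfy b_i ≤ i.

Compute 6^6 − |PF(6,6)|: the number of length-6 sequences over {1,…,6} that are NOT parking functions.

|PF(6,6)| = (6−6+1)·(6+1)^(6−1) = 1 · 16807 = 16807 (Konheim–Weiss)
E.g. (5,1,6,6,6,1) → sorted (1,1,5,6,6,6): b_3=5>3, not a PF.
6^6 − 16807 = 46656 − 16807 = 29849

29849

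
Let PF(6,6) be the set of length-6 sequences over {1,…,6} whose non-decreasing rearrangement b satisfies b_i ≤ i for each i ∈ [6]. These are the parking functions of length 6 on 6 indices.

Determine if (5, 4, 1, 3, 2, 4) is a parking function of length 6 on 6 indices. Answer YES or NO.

YES

Rearranged: b = (1, 2, 3, 4, 4, 5).
  b_1=1 ≤ 1
  b_2=2 ≤ 2
  b_3=3 ≤ 3
  b_4=4 ≤ 4
  b_5=4 ≤ 5
  b_6=5 ≤ 6
All bounds hold ⇒ YES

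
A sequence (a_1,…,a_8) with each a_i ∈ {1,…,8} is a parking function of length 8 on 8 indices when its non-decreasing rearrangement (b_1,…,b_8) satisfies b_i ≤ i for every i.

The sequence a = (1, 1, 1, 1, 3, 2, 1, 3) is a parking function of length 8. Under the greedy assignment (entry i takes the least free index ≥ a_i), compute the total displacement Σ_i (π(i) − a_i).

Σπ = 36 ({1..8} each once); Σa = 1+1+1+1+3+2+1+3 = 13; disp = 36−13 = 23.

23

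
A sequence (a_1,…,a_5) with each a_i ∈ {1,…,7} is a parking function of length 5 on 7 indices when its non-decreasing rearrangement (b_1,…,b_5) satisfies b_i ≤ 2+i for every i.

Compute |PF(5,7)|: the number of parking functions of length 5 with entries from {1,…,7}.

12288

|PF(5,7)| = (7+1−5)·(7+1)^{5−1} = 3·4096 = 12288 (Pollak)
Check (2,3,6,3,6) → sorted (2,3,3,6,6): b_i ≤ 2+i ∀i, a PF.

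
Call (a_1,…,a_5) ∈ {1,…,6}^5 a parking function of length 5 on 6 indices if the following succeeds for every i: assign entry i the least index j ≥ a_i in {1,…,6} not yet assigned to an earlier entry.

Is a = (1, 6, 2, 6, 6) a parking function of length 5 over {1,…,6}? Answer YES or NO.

Order a: b = (1, 2, 6, 6, 6).
  b_1=1 ≤ 2
  b_2=2 ≤ 3
  b_3=6 > 4
  fails at i=3 ⇒ NO

NO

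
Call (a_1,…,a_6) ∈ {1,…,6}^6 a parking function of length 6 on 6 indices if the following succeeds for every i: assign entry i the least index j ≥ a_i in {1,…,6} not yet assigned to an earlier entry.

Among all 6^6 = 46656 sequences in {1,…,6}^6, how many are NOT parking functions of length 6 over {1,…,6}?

#PF = 1·7^5 = 1×16807 = 16807
E.g. (6,1,3,5,6,6) → sorted (1,3,5,6,6,6): b_2=3>2, not a PF.
6^6 − 16807 = 46656 − 16807 = 29849

29849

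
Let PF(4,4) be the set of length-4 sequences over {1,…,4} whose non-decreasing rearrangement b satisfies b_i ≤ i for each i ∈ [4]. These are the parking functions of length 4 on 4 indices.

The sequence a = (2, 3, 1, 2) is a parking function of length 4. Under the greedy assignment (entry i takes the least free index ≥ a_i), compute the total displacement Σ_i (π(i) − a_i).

2

Σπ = 4·5/2 = 10 (π permutes [4]); Σa = 2+3+1+2 = 8; disp = 10−8 = 2.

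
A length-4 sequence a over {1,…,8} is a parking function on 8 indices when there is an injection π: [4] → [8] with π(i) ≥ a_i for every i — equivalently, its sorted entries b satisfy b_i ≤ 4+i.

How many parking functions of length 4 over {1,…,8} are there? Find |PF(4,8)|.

#PF = 5·9^3 = 5·729 = 3645 (Konheim–Weiss)
E.g. (5,6,4,2) → sorted (2,4,5,6): b_i ≤ 4+i ∀i, a PF.

3645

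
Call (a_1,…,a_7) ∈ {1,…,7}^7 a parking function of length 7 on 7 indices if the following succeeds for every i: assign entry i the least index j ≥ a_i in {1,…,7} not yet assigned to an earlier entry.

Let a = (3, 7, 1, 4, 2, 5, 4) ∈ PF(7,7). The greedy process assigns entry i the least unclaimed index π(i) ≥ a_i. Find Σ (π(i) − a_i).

2

Σπ = 7·8/2 = 28 (π permutes [7]); Σa = 3+7+1+4+2+5+4 = 26; disp = 28−26 = 2.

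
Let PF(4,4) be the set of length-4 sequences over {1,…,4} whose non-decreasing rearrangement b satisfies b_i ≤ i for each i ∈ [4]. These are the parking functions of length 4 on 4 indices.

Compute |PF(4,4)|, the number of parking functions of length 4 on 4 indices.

125

#PF = 1·5^3 = 1×125 = 125 (Pollak)
Check (2,1,1,4) → sorted (1,1,2,4): b_i ≤ i ∀i, a PF.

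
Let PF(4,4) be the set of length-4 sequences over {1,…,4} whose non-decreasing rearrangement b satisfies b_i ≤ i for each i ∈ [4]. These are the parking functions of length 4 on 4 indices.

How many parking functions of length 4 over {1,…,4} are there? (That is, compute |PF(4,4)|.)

|PF(4,4)| = (5−4)·5^(4−1) = 1·125 = 125
Example (1,4,2,1) → sorted (1,1,2,4): b_i ≤ i ∀i, a PF.

125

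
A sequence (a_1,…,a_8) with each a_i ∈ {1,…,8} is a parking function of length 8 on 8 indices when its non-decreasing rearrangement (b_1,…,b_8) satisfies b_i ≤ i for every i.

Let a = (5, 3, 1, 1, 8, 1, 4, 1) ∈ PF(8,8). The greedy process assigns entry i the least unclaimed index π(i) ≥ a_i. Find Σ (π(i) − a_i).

12

Σπ(i) = 1+…+8 = 36; Σa = 5+3+1+1+8+1+4+1 = 24; disp = 36−24 = 12.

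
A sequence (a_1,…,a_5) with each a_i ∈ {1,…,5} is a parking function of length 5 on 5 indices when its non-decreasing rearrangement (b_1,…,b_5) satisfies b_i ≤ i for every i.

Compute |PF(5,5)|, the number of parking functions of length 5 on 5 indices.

1296

|PF| = 1·6^4 = 1·1296 = 1296 (Konheim–Weiss)
Check (3,2,2,5,1) → sorted (1,2,2,3,5): b_i ≤ i ∀i, a PF.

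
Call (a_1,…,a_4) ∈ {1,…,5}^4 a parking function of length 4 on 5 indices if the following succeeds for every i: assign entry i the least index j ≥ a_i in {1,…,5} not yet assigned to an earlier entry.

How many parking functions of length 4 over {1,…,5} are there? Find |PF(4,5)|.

|PF| = (5+1−4)·(5+1)^{4−1} = 2 · 216 = 432 (Pollak)
One tuple (2,2,5,3) → sorted (2,2,3,5): b_i ≤ 1+i ∀i, a PF.

432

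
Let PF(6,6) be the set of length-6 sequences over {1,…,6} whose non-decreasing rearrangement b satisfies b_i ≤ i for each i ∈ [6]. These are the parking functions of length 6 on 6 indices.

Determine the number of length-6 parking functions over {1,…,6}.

|PF| = (7−6)·7^(6−1) = 1×16807 = 16807 (Konheim–Weiss)
One tuple (3,6,4,4,1,1) → sorted (1,1,3,4,4,6): b_i ≤ i ∀i, a PF.

16807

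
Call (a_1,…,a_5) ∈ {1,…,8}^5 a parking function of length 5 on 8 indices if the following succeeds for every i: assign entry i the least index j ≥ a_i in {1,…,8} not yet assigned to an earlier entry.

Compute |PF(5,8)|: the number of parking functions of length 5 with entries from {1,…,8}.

|PF(5,8)| = (9−5)·9^(5−1) = 4·6561 = 26244 (Konheim–Weiss)
Check (8,4,1,5,6) → sorted (1,4,5,6,8): b_i ≤ 3+i ∀i, a PF.

26244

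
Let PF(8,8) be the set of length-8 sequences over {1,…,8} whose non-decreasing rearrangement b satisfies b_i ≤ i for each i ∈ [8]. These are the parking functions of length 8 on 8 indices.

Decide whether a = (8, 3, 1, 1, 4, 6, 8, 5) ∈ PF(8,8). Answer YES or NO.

NO

Rearranged: b = (1, 1, 3, 4, 5, 6, 8, 8).
  b_1=1 ≤ 1
  b_2=1 ≤ 2
  b_3=3 ≤ 3
  b_4=4 ≤ 4
  b_5=5 ≤ 5
  b_6=6 ≤ 6
  b_7=8 > 7
  fails at i=7 ⇒ NO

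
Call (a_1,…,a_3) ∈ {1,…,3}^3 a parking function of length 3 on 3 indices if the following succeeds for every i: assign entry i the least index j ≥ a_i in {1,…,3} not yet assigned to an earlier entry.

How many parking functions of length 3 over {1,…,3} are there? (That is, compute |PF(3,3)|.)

16

Count = (3−3+1)·(3+1)^(3−1) = 1 · 16 = 16 [KW]
Check (1,1,3) → sorted (1,1,3): b_i ≤ i ∀i, a PF.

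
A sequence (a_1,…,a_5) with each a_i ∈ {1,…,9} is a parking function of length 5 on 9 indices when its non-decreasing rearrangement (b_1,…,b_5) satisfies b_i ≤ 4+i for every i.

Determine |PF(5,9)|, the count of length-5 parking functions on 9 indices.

50000

Count = (9−5+1)·(9+1)^(5−1) = 5·10000 = 50000 (Konheim–Weiss)
Check (7,3,1,4,4) → sorted (1,3,4,4,7): b_i ≤ 4+i ∀i, a PF.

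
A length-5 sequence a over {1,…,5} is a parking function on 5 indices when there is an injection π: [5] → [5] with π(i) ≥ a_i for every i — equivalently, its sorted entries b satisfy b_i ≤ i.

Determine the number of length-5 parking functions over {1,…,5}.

|PF(5,5)| = 1·6^4 = 1·1296 = 1296 (Pollak)
One tuple (3,3,3,1,2) → sorted (1,2,3,3,3): b_i ≤ i ∀i, a PF.

1296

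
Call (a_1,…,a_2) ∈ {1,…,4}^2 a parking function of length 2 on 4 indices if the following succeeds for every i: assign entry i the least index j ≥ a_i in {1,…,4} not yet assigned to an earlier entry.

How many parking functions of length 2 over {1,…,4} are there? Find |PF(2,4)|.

|PF| = (4−2+1)·(4+1)^(2−1) = 3×5 = 15
One tuple (1,1) → sorted (1,1): b_i ≤ 2+i ∀i, a PF.

15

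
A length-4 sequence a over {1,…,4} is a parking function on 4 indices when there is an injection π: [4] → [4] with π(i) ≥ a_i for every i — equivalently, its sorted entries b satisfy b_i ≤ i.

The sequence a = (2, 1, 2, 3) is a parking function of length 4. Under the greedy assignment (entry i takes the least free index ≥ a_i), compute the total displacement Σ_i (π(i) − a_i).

2

Σπ = 4·5/2 = 10 (π permutes [4]); Σa = 2+1+2+3 = 8; disp = 10−8 = 2.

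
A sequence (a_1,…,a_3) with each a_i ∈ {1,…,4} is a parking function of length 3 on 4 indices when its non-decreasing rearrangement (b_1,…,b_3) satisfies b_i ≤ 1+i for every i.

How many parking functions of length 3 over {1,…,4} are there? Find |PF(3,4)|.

50

|PF| = (4+1−3)·(4+1)^{3−1} = 2 · 25 = 50
Check (3,2,1) → sorted (1,2,3): b_i ≤ 1+i ∀i, a PF.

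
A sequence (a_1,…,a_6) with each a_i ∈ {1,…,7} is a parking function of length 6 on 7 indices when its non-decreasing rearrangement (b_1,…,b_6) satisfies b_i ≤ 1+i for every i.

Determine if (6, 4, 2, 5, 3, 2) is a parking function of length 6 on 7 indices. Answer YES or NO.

YES

Sorted: b = (2, 2, 3, 4, 5, 6).
  b_1=2 ≤ 2
  b_2=2 ≤ 3
  b_3=3 ≤ 4
  b_4=4 ≤ 5
  b_5=5 ≤ 6
  b_6=6 ≤ 7
All bounds hold ⇒ YES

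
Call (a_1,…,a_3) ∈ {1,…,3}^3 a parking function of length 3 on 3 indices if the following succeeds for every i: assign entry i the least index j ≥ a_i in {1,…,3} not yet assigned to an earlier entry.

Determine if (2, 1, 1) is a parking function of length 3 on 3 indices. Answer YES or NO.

YES

Sorted: b = (1, 1, 2).
  b_1=1 ≤ 1
  b_2=1 ≤ 2
  b_3=2 ≤ 3
All bounds hold ⇒ YES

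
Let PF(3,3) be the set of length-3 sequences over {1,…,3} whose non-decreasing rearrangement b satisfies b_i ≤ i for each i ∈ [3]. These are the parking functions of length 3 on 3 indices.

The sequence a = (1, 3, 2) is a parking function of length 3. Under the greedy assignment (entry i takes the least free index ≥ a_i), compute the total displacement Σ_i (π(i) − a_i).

0

Σπ = 6 ({1..3} each once); Σa = 1+3+2 = 6; disp = 6−6 = 0.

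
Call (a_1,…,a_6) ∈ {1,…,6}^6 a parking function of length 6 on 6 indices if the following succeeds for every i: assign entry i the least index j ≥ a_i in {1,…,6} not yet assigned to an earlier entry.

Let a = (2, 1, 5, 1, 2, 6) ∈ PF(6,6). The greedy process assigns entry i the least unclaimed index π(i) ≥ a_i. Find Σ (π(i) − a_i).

4

Σπ = 6·7/2 = 21 (π permutes [6]); Σa = 2+1+5+1+2+6 = 17; disp = 21−17 = 4.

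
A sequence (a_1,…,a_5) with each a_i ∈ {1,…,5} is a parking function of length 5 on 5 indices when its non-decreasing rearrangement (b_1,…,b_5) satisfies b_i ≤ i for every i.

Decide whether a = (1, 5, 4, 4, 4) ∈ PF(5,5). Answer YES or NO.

NO

Rearranged: b = (1, 4, 4, 4, 5).
  b_1=1 ≤ 1
  b_2=4 > 2
  fails at i=2 ⇒ NO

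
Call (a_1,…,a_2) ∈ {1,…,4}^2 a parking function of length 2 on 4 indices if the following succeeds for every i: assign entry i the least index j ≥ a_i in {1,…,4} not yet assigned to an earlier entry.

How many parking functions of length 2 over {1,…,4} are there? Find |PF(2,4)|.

15

Count = (4+1−2)·(4+1)^{2−1} = 3·5 = 15 (Konheim–Weiss)
E.g. (2,2) → sorted (2,2): b_i ≤ 2+i ∀i, a PF.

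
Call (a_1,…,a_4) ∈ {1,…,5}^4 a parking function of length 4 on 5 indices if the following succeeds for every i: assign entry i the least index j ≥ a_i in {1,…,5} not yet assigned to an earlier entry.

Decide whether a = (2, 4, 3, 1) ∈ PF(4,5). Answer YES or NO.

YES

Order a: b = (1, 2, 3, 4).
  b_1=1 ≤ 2
  b_2=2 ≤ 3
  b_3=3 ≤ 4
  b_4=4 ≤ 5
All bounds hold ⇒ YES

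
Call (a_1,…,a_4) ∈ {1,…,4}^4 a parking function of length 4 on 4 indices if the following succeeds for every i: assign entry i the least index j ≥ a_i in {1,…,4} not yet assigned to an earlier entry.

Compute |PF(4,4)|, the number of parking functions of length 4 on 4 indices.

125

|PF(4,4)| = 1·5^3 = 1·125 = 125 [KW]
Example (1,2,2,1) → sorted (1,1,2,2): b_i ≤ i ∀i, a PF.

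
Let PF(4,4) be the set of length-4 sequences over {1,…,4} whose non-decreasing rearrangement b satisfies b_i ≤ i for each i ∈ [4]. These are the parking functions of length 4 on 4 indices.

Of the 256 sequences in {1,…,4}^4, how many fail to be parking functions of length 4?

|PF| = (4+1−4)·(4+1)^{4−1} = 1×125 = 125
Example (1,4,4,3) → sorted (1,3,4,4): b_2=3>2, not a PF.
Total 256; non-PF = 256−125 = 131

131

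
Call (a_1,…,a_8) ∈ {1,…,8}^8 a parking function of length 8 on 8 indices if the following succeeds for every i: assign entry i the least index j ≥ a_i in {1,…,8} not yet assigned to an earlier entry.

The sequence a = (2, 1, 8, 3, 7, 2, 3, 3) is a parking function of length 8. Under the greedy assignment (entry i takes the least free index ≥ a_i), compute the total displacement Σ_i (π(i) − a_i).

7

Σπ(i) = 1+…+8 = 36; Σa = 2+1+8+3+7+2+3+3 = 29; disp = 36−29 = 7.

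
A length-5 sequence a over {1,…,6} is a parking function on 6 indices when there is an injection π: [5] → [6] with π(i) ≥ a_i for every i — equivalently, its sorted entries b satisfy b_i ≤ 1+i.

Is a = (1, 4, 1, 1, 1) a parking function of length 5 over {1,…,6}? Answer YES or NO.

Rearranged: b = (1, 1, 1, 1, 4).
  b_1=1 ≤ 2
  b_2=1 ≤ 3
  b_3=1 ≤ 4
  b_4=1 ≤ 5
  b_5=4 ≤ 6
All bounds hold ⇒ YES

YES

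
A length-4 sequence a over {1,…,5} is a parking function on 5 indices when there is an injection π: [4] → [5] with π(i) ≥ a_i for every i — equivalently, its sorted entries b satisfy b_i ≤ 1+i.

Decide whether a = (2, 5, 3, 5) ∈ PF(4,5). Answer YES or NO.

Order a: b = (2, 3, 5, 5).
  b_1=2 ≤ 2
  b_2=3 ≤ 3
  b_3=5 > 4
  fails at i=3 ⇒ NO

NO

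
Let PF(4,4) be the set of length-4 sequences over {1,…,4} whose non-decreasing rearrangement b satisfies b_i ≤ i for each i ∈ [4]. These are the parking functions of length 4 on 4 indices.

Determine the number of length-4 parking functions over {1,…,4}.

|PF| = (5−4)·5^(4−1) = 1·125 = 125 [KW]
Check (3,1,2,1) → sorted (1,1,2,3): b_i ≤ i ∀i, a PF.

125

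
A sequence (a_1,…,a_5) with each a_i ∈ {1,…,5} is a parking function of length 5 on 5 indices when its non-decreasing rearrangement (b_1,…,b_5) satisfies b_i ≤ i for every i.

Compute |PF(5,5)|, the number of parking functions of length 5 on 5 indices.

|PF| = 1·6^4 = 1 · 1296 = 1296 (Konheim–Weiss)
Example (5,4,1,2,1) → sorted (1,1,2,4,5): b_i ≤ i ∀i, a PF.

1296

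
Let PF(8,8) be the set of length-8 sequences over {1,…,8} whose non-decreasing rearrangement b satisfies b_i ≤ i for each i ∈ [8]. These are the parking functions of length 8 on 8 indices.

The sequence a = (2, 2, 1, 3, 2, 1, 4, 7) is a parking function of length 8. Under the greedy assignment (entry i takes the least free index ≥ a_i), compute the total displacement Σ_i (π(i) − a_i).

14

Σπ(i) = 1+…+8 = 36; Σa = 2+2+1+3+2+1+4+7 = 22; disp = 36−22 = 14.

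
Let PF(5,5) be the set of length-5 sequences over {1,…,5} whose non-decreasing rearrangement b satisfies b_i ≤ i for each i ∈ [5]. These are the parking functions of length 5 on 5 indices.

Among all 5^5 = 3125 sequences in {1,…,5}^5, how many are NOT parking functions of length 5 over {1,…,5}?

1829

#PF = (5+1−5)·(5+1)^{5−1} = 1·1296 = 1296
One tuple (5,1,4,5,4) → sorted (1,4,4,5,5): b_2=4>2, not a PF.
So 3125 − 1296 = 1829 fail.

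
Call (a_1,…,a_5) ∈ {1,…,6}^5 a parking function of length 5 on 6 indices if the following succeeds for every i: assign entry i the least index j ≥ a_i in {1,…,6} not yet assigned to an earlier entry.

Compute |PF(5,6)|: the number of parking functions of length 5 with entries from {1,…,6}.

4802

Count = (7−5)·7^(5−1) = 2×2401 = 4802
One tuple (5,4,3,2,5) → sorted (2,3,4,5,5): b_i ≤ 1+i ∀i, a PF.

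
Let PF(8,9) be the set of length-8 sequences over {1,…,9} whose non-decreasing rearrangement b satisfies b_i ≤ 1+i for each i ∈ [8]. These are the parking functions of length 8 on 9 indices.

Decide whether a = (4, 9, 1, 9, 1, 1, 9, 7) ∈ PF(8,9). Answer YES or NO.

NO

Rearranged: b = (1, 1, 1, 4, 7, 9, 9, 9).
  b_1=1 ≤ 2
  b_2=1 ≤ 3
  b_3=1 ≤ 4
  b_4=4 ≤ 5
  b_5=7 > 6
  fails at i=5 ⇒ NO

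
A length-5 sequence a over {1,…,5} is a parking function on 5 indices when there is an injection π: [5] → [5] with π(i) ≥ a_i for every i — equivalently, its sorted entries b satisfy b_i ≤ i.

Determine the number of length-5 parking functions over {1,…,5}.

1296

|PF(5,5)| = (6−5)·6^(5−1) = 1×1296 = 1296
Check (1,5,3,1,2) → sorted (1,1,2,3,5): b_i ≤ i ∀i, a PF.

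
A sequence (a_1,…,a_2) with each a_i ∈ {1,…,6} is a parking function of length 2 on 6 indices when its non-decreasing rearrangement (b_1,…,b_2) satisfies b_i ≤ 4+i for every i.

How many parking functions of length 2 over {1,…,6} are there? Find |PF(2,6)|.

#PF = 5·7^1 = 5·7 = 35 (Konheim–Weiss)
Example (4,1) → sorted (1,4): b_i ≤ 4+i ∀i, a PF.

35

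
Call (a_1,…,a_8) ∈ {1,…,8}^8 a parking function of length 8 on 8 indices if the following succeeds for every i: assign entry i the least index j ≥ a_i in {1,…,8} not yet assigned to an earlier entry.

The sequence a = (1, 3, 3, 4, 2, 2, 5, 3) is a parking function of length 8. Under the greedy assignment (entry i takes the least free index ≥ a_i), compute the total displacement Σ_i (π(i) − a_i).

Σπ = 36 ({1..8} each once); Σa = 1+3+3+4+2+2+5+3 = 23; disp = 36−23 = 13.

13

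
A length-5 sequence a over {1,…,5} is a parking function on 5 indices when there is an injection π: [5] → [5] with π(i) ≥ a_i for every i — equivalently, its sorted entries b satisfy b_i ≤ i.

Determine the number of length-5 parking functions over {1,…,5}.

#PF = 1·6^4 = 1 · 1296 = 1296 [KW]
One tuple (2,1,5,4,2) → sorted (1,2,2,4,5): b_i ≤ i ∀i, a PF.

1296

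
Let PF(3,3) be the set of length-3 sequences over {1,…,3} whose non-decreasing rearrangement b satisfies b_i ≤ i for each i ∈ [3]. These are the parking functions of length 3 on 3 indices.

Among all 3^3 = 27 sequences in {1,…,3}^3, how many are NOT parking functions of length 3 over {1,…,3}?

11

|PF(3,3)| = 1·4^2 = 1·16 = 16 (Pollak)
E.g. (2,2,3) → sorted (2,2,3): b_1=2>1, not a PF.
3^3 − 16 = 27 − 16 = 11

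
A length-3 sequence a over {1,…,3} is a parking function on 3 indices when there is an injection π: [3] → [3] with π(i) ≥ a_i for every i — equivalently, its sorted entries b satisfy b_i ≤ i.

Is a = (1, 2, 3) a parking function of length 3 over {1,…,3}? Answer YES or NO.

Rearranged: b = (1, 2, 3).
  b_1=1 ≤ 1
  b_2=2 ≤ 2
  b_3=3 ≤ 3
All bounds hold ⇒ YES

YES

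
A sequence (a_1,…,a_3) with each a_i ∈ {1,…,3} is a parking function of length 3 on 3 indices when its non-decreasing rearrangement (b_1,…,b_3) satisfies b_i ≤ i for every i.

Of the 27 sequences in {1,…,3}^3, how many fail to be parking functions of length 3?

Count = (4−3)·4^(3−1) = 1 · 16 = 16 [KW]
E.g. (3,2,2) → sorted (2,2,3): b_1=2>1, not a PF.
3^3 − 16 = 27 − 16 = 11

11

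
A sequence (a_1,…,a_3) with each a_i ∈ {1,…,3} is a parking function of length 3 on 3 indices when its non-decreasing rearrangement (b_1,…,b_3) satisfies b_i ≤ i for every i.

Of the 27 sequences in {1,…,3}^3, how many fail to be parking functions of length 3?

11

|PF| = (4−3)·4^(3−1) = 1 · 16 = 16 [KW]
Example (3,3,3) → sorted (3,3,3): b_1=3>1, not a PF.
So 27 − 16 = 11 fail.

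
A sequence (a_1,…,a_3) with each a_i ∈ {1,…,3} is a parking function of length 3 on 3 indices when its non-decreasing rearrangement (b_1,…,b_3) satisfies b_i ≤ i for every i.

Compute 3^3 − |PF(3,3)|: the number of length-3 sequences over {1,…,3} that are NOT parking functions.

11

Count = 1·4^2 = 1 · 16 = 16 (Konheim–Weiss)
One tuple (3,3,3) → sorted (3,3,3): b_1=3>1, not a PF.
Total 27; non-PF = 27−16 = 11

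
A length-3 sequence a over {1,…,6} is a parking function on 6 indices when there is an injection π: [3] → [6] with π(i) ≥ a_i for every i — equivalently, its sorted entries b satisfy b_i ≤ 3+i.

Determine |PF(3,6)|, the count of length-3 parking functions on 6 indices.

196

Count = (6−3+1)·(6+1)^(3−1) = 4×49 = 196 (Pollak)
Example (4,3,3) → sorted (3,3,4): b_i ≤ 3+i ∀i, a PF.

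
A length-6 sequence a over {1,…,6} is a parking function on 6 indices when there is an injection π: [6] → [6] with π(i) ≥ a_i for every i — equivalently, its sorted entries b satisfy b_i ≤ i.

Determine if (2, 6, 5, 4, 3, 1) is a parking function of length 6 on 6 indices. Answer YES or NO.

Order a: b = (1, 2, 3, 4, 5, 6).
  b_1=1 ≤ 1
  b_2=2 ≤ 2
  b_3=3 ≤ 3
  b_4=4 ≤ 4
  b_5=5 ≤ 5
  b_6=6 ≤ 6
All bounds hold ⇒ YES

YES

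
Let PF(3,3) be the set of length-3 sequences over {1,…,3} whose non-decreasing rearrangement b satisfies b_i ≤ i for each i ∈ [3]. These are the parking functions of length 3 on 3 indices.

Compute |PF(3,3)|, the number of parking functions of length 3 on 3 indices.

|PF| = (3−3+1)·(3+1)^(3−1) = 1×16 = 16 (Konheim–Weiss)
Example (1,2,1) → sorted (1,1,2): b_i ≤ i ∀i, a PF.

16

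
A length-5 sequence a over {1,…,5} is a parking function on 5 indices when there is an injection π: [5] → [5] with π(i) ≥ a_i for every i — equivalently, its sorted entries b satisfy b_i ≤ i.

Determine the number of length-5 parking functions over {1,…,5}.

1296

#PF = 1·6^4 = 1·1296 = 1296 (Konheim–Weiss)
Check (1,2,1,4,4) → sorted (1,1,2,4,4): b_i ≤ i ∀i, a PF.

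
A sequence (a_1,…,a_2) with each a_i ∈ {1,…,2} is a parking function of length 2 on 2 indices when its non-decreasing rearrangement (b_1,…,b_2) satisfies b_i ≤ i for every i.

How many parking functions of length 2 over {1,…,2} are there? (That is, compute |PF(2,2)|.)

3

Count = (2+1−2)·(2+1)^{2−1} = 1·3 = 3 (Pollak)
Check (1,1) → sorted (1,1): b_i ≤ i ∀i, a PF.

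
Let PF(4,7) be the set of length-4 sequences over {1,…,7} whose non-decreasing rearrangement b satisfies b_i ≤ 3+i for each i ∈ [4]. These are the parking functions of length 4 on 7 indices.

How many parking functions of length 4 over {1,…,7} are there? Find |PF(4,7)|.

2048

|PF(4,7)| = 4·8^3 = 4×512 = 2048
One tuple (4,2,2,5) → sorted (2,2,4,5): b_i ≤ 3+i ∀i, a PF.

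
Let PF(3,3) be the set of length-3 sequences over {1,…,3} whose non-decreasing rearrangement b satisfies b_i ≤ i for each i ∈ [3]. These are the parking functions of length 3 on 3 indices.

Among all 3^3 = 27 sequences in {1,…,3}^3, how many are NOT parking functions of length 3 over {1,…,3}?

11

#PF = (3−3+1)·(3+1)^(3−1) = 1 · 16 = 16 (Konheim–Weiss)
Example (3,3,1) → sorted (1,3,3): b_2=3>2, not a PF.
Total 27; non-PF = 27−16 = 11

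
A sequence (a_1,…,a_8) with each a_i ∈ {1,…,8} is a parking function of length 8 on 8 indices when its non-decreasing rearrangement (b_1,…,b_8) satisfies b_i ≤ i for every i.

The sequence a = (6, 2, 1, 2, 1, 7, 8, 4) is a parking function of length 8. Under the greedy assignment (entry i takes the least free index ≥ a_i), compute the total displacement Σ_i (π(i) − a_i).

Σπ = 8·9/2 = 36 (π permutes [8]); Σa = 6+2+1+2+1+7+8+4 = 31; disp = 36−31 = 5.

5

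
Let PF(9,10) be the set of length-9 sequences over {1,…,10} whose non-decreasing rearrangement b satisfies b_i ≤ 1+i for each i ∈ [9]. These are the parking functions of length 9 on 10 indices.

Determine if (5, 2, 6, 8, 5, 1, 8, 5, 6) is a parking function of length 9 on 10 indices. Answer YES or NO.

Sorted: b = (1, 2, 5, 5, 5, 6, 6, 8, 8).
  b_1=1 ≤ 2
  b_2=2 ≤ 3
  b_3=5 > 4
  fails at i=3 ⇒ NO

NO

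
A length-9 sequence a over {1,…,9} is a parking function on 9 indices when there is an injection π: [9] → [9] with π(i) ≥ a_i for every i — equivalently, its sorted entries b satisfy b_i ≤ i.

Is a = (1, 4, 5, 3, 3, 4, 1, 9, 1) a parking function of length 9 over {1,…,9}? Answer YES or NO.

Sorted: b = (1, 1, 1, 3, 3, 4, 4, 5, 9).
  b_1=1 ≤ 1
  b_2=1 ≤ 2
  b_3=1 ≤ 3
  b_4=3 ≤ 4
  b_5=3 ≤ 5
  b_6=4 ≤ 6
  b_7=4 ≤ 7
  b_8=5 ≤ 8
  b_9=9 ≤ 9
All bounds hold ⇒ YES

YES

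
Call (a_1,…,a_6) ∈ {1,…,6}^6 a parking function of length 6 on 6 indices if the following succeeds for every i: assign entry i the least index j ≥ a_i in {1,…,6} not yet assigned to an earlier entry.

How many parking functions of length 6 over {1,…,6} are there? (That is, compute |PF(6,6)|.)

|PF| = (6+1−6)·(6+1)^{6−1} = 1×16807 = 16807 [KW]
E.g. (3,1,2,5,1,4) → sorted (1,1,2,3,4,5): b_i ≤ i ∀i, a PF.

16807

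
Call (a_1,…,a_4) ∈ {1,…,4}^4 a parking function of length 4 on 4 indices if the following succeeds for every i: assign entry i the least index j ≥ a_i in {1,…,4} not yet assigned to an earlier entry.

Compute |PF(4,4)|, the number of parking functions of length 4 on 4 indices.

#PF = (4+1−4)·(4+1)^{4−1} = 1 · 125 = 125 (Pollak)
Example (4,3,1,1) → sorted (1,1,3,4): b_i ≤ i ∀i, a PF.

125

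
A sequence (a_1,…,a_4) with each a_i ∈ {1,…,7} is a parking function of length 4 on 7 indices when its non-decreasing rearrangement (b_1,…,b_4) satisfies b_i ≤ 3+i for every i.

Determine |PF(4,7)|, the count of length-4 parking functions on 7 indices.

Count = (7−4+1)·(7+1)^(4−1) = 4 · 512 = 2048 [KW]
Example (7,4,3,6) → sorted (3,4,6,7): b_i ≤ 3+i ∀i, a PF.

2048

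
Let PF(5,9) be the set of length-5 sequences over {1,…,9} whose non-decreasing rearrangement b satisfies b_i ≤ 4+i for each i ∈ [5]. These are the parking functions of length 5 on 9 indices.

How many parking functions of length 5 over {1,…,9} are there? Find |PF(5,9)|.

50000

Count = (9−5+1)·(9+1)^(5−1) = 5·10000 = 50000 (Konheim–Weiss)
E.g. (4,2,4,2,7) → sorted (2,2,4,4,7): b_i ≤ 4+i ∀i, a PF.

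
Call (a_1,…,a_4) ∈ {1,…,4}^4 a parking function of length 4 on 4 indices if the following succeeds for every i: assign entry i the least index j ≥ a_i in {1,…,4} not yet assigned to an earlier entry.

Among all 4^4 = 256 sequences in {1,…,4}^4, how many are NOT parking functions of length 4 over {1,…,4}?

131

|PF| = (5−4)·5^(4−1) = 1×125 = 125 (Pollak)
Example (3,3,4,2) → sorted (2,3,3,4): b_1=2>1, not a PF.
So 256 − 125 = 131 fail.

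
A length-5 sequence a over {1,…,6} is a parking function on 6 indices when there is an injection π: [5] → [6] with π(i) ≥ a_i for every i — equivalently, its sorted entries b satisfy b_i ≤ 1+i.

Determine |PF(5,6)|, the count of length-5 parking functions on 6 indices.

|PF(5,6)| = (6−5+1)·(6+1)^(5−1) = 2·2401 = 4802 (Pollak)
Example (4,3,1,2,1) → sorted (1,1,2,3,4): b_i ≤ 1+i ∀i, a PF.

4802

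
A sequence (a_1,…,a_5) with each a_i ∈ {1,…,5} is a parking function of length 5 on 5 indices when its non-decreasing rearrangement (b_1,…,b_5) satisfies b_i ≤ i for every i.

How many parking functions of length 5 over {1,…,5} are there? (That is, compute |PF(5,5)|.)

|PF| = 1·6^4 = 1 · 1296 = 1296
Example (2,5,4,1,1) → sorted (1,1,2,4,5): b_i ≤ i ∀i, a PF.

1296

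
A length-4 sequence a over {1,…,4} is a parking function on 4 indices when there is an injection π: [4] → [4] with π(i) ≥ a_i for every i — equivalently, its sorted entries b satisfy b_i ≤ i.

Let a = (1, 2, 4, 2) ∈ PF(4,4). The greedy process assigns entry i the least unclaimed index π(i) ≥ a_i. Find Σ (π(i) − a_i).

Σπ = 10 ({1..4} each once); Σa = 1+2+4+2 = 9; disp = 10−9 = 1.

1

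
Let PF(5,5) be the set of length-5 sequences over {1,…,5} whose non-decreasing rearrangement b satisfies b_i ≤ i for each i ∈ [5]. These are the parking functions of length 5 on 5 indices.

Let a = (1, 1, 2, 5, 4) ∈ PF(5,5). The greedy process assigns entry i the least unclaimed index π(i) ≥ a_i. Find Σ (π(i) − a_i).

Σπ = 15 ({1..5} each once); Σa = 1+1+2+5+4 = 13; disp = 15−13 = 2.

2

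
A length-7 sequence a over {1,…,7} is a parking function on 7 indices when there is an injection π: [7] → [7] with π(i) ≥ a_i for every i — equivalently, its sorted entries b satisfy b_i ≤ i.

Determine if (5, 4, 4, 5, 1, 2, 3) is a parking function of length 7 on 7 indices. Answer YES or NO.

YES

Order a: b = (1, 2, 3, 4, 4, 5, 5).
  b_1=1 ≤ 1
  b_2=2 ≤ 2
  b_3=3 ≤ 3
  b_4=4 ≤ 4
  b_5=4 ≤ 5
  b_6=5 ≤ 6
  b_7=5 ≤ 7
All bounds hold ⇒ YES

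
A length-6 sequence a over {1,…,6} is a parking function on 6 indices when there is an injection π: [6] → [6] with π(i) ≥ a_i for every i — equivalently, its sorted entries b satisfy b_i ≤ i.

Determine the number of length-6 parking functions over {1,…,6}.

|PF| = (7−6)·7^(6−1) = 1·16807 = 16807 [KW]
One tuple (1,4,3,3,2,1) → sorted (1,1,2,3,3,4): b_i ≤ i ∀i, a PF.

16807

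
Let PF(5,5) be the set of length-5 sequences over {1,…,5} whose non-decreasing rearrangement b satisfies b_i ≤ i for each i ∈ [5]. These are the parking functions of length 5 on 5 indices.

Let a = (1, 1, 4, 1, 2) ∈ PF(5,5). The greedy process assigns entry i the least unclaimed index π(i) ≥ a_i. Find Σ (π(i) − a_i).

Σπ = 15 ({1..5} each once); Σa = 1+1+4+1+2 = 9; disp = 15−9 = 6.

6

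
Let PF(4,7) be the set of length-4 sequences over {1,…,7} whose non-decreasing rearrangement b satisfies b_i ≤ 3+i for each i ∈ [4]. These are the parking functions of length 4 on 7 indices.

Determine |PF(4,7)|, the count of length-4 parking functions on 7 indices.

2048

#PF = 4·8^3 = 4 · 512 = 2048 [KW]
E.g. (5,1,3,6) → sorted (1,3,5,6): b_i ≤ 3+i ∀i, a PF.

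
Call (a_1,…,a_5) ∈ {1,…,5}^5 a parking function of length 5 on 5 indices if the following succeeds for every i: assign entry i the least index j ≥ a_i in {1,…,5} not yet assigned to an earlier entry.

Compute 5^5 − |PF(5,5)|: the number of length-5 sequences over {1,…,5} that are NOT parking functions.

|PF(5,5)| = (6−5)·6^(5−1) = 1 · 1296 = 1296 (Konheim–Weiss)
One tuple (5,5,5,2,4) → sorted (2,4,5,5,5): b_1=2>1, not a PF.
Total 3125; non-PF = 3125−1296 = 1829

1829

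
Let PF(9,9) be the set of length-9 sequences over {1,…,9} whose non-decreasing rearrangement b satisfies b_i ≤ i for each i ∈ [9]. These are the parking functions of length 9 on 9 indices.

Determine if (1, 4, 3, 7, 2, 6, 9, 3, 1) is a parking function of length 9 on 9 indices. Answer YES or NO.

YES

Order a: b = (1, 1, 2, 3, 3, 4, 6, 7, 9).
  b_1=1 ≤ 1
  b_2=1 ≤ 2
  b_3=2 ≤ 3
  b_4=3 ≤ 4
  b_5=3 ≤ 5
  b_6=4 ≤ 6
  b_7=6 ≤ 7
  b_8=7 ≤ 8
  b_9=9 ≤ 9
All bounds hold ⇒ YES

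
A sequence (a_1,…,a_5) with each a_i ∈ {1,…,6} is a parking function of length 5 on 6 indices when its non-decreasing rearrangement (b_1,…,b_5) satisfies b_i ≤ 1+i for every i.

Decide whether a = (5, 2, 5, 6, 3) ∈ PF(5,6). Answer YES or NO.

Rearranged: b = (2, 3, 5, 5, 6).
  b_1=2 ≤ 2
  b_2=3 ≤ 3
  b_3=5 > 4
  fails at i=3 ⇒ NO

NO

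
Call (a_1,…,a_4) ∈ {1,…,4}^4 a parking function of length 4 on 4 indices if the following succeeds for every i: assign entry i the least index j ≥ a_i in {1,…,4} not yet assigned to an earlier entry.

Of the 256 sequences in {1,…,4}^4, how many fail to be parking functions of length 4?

|PF(4,4)| = (4−4+1)·(4+1)^(4−1) = 1·125 = 125 [KW]
Check (2,4,3,3) → sorted (2,3,3,4): b_1=2>1, not a PF.
Total 256; non-PF = 256−125 = 131

131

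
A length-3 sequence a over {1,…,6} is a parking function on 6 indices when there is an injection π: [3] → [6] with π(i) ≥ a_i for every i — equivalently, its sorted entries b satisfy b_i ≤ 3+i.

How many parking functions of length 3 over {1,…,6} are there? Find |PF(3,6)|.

196

|PF| = 4·7^2 = 4 · 49 = 196
E.g. (3,2,4) → sorted (2,3,4): b_i ≤ 3+i ∀i, a PF.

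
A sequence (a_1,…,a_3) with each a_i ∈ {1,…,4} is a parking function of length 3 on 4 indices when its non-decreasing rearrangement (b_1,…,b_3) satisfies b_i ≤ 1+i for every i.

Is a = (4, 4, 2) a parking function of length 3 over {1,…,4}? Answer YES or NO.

NO

Rearranged: b = (2, 4, 4).
  b_1=2 ≤ 2
  b_2=4 > 3
  fails at i=2 ⇒ NO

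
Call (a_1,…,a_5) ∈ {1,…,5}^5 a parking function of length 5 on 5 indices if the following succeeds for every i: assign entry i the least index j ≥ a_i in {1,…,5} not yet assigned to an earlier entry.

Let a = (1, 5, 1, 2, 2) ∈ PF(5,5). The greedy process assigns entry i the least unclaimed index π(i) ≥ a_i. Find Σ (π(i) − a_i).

Σπ = 5·6/2 = 15 (π permutes [5]); Σa = 1+5+1+2+2 = 11; disp = 15−11 = 4.

4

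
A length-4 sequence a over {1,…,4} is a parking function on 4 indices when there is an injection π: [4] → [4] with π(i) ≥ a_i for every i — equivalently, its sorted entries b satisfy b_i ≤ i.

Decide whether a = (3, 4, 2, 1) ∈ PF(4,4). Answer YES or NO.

YES

Order a: b = (1, 2, 3, 4).
  b_1=1 ≤ 1
  b_2=2 ≤ 2
  b_3=3 ≤ 3
  b_4=4 ≤ 4
All bounds hold ⇒ YES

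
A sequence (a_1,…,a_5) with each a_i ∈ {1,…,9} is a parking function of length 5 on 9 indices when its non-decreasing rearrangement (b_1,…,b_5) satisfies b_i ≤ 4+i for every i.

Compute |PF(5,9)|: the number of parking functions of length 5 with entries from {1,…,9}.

50000

|PF(5,9)| = (9+1−5)·(9+1)^{5−1} = 5 · 10000 = 50000 [KW]
One tuple (4,3,8,5,2) → sorted (2,3,4,5,8): b_i ≤ 4+i ∀i, a PF.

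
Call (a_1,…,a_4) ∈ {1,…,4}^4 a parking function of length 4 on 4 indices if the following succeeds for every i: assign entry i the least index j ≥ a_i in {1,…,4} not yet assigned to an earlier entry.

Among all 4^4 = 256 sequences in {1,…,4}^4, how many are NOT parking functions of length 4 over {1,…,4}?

131

|PF(4,4)| = (4+1−4)·(4+1)^{4−1} = 1 · 125 = 125 (Pollak)
Example (2,3,2,3) → sorted (2,2,3,3): b_1=2>1, not a PF.
Total 256; non-PF = 256−125 = 131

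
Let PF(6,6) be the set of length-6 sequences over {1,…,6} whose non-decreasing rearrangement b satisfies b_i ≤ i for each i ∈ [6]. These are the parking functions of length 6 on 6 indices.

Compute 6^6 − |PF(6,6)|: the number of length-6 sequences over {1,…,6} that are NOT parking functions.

29849

|PF| = (6+1−6)·(6+1)^{6−1} = 1 · 16807 = 16807 (Pollak)
Check (6,6,5,2,3,5) → sorted (2,3,5,5,6,6): b_1=2>1, not a PF.
6^6 − 16807 = 46656 − 16807 = 29849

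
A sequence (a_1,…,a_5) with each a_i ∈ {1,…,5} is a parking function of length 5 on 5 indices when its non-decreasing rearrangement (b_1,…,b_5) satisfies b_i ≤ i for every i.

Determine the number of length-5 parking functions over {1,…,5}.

1296

|PF| = 1·6^4 = 1·1296 = 1296 (Konheim–Weiss)
Example (2,1,4,4,1) → sorted (1,1,2,4,4): b_i ≤ i ∀i, a PF.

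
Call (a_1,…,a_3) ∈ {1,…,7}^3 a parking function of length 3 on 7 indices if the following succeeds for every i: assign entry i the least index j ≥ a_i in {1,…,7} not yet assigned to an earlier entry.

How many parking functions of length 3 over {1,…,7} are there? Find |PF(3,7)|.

Count = (7−3+1)·(7+1)^(3−1) = 5 · 64 = 320 [KW]
E.g. (4,1,3) → sorted (1,3,4): b_i ≤ 4+i ∀i, a PF.

320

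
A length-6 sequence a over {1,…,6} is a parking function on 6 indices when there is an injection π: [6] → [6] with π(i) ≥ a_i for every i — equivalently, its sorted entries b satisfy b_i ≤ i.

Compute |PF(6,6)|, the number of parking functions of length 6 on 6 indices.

Count = (7−6)·7^(6−1) = 1 · 16807 = 16807
Check (2,2,3,3,1,4) → sorted (1,2,2,3,3,4): b_i ≤ i ∀i, a PF.

16807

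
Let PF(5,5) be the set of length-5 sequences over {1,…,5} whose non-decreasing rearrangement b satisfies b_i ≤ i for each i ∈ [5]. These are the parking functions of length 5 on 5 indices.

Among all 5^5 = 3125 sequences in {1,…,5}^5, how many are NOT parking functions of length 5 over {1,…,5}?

|PF| = 1·6^4 = 1×1296 = 1296
E.g. (5,5,3,1,3) → sorted (1,3,3,5,5): b_2=3>2, not a PF.
5^5 − 1296 = 3125 − 1296 = 1829

1829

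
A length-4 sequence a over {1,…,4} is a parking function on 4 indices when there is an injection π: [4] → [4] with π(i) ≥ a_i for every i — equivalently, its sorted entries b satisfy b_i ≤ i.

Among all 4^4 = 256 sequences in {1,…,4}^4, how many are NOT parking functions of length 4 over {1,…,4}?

#PF = (4−4+1)·(4+1)^(4−1) = 1 · 125 = 125 (Pollak)
Example (4,4,4,4) → sorted (4,4,4,4): b_1=4>1, not a PF.
4^4 − 125 = 256 − 125 = 131

131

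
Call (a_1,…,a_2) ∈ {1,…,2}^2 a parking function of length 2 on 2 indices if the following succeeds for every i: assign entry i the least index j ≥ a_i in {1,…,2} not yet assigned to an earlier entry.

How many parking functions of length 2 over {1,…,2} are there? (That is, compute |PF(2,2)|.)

3

Count = 1·3^1 = 1·3 = 3
Example (2,1) → sorted (1,2): b_i ≤ i ∀i, a PF.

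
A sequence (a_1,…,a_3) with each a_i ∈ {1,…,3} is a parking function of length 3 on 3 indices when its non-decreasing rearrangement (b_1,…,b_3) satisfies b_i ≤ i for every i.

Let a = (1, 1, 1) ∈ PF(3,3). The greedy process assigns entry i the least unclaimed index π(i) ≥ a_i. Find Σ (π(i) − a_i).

3

Σπ(i) = 1+…+3 = 6; Σa = 1+1+1 = 3; disp = 6−3 = 3.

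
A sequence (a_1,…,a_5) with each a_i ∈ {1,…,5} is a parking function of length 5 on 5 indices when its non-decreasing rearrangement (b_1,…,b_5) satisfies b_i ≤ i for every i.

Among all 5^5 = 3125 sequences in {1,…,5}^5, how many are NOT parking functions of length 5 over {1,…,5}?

Count = (5−5+1)·(5+1)^(5−1) = 1×1296 = 1296 [KW]
Example (5,2,5,2,5) → sorted (2,2,5,5,5): b_1=2>1, not a PF.
Total 3125; non-PF = 3125−1296 = 1829

1829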